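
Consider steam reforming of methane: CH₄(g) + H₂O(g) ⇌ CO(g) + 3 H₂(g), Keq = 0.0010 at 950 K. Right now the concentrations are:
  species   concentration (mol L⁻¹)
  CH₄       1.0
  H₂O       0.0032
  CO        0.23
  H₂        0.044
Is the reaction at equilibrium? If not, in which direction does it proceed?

to the left

Q = [CO]·[H₂]³ / ([CH₄]·[H₂O]) = (0.23)·(0.044)³ / ((1.0)·(0.0032)) = 0.0061
Q = 0.0061 > Keq = 0.0010, so the reverse reaction proceeds.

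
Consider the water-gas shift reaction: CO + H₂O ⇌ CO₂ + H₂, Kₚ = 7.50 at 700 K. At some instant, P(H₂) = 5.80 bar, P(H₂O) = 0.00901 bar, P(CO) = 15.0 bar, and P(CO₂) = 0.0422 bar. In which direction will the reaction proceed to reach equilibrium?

toward products

Qₚ = P(CO₂)·P(H₂) / (P(CO)·P(H₂O)) = (0.0422)·(5.80) / ((15.0)·(0.00901)) = 1.81
Qₚ = 1.81 < Kₚ = 7.50, so the forward reaction proceeds.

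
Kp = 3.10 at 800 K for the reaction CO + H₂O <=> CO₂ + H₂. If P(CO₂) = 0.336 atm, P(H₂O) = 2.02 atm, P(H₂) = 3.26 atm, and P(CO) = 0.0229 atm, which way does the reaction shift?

toward reactants

Qp = P(CO₂)·P(H₂) / (P(CO)·P(H₂O)) = (0.336)·(3.26) / ((0.0229)·(2.02)) = 23.7
Qp = 23.7 > Kp = 3.10, so the reverse reaction proceeds.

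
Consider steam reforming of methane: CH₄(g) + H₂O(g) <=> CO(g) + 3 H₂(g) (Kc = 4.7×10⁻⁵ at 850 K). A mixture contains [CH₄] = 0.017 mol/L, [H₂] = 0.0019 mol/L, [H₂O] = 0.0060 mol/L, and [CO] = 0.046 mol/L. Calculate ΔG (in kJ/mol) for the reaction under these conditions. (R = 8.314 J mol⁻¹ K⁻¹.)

ΔG = -19.2 kJ/mol

Qc = [CO]·[H₂]³ / ([CH₄]·[H₂O]) = (0.046)·(0.0019)³ / ((0.017)·(0.0060)) = 3.09×10⁻⁶
ΔG = RT ln(Qc/Kc) = (8.314 J mol⁻¹ K⁻¹)(850 K) × ln(3.09×10⁻⁶/4.7×10⁻⁵)
   = (7.067 kJ/mol)(-2.722) = -19.2 kJ/mol
ΔG < 0, so the forward reaction is spontaneous (proceeds forward).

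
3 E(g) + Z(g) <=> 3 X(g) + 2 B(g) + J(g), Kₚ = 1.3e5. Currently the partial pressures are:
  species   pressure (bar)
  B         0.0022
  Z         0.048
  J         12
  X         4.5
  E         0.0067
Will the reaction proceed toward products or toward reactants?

Qₚ = P(X)³·P(B)²·P(J) / (P(E)³·P(Z)) = (4.5)³·(0.0022)²·(12) / ((0.0067)³·(0.048)) = 3.7e5
Qₚ = 3.7e5 > Kₚ = 1.3e5, so the reverse reaction proceeds.

in the reverse direction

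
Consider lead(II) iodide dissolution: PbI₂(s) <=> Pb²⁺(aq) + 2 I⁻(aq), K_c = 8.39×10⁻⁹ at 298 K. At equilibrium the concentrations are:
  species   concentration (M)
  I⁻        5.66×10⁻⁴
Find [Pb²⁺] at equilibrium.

(PbI₂ is a pure solid — omitted from K_c.)
At equilibrium, K_c = [Pb²⁺]·[I⁻]² = 8.39×10⁻⁹.
([Pb²⁺])·(5.66×10⁻⁴)² = 8.39×10⁻⁹
[Pb²⁺] = 0.0262 M

[Pb²⁺] = 0.0262 M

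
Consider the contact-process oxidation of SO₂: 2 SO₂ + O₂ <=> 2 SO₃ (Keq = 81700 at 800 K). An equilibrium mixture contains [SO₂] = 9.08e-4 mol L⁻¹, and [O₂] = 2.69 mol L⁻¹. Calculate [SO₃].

At equilibrium, Keq = [SO₃]² / ([SO₂]²·[O₂]) = 81700.
([SO₃])² / ((9.08e-4)²·(2.69)) = 81700
[SO₃]² = 0.181 ⇒ [SO₃] = 0.426 mol L⁻¹

[SO₃] = 0.426 mol L⁻¹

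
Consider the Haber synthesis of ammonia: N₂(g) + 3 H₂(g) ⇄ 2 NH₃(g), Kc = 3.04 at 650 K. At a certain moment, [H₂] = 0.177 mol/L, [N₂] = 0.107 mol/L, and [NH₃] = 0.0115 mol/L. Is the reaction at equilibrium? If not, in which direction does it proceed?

in the forward direction

Qc = [NH₃]² / ([N₂]·[H₂]³) = (0.0115)² / ((0.107)·(0.177)³) = 0.223
Qc = 0.223 < Kc = 3.04, so the forward reaction proceeds.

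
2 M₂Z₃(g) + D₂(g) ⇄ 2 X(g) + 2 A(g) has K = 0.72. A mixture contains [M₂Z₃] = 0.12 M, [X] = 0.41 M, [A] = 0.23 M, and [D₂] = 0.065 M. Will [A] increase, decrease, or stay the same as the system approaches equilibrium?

Q = [X]²·[A]² / ([M₂Z₃]²·[D₂]) = (0.41)²·(0.23)² / ((0.12)²·(0.065)) = 9.5
Q = 9.5 > K = 0.72: net reverse reaction.
A is a product, so it decreases.

decrease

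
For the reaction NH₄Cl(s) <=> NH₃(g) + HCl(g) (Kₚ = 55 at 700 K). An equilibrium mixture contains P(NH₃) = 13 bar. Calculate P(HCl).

(NH₄Cl is a pure solid — omitted from Kₚ.)
At equilibrium, Kₚ = P(NH₃)·P(HCl) = 55.
(13)·(P(HCl)) = 55
P(HCl) = 4.23 = 4.2 bar

P(HCl) = 4.2 bar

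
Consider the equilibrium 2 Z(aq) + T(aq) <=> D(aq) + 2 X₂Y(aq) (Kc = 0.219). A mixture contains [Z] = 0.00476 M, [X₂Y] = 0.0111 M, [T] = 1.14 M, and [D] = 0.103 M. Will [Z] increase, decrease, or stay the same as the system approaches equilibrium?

Qc = [D]·[X₂Y]² / ([Z]²·[T]) = (0.103)·(0.0111)² / ((0.00476)²·(1.14)) = 0.491
Qc = 0.491 > Kc = 0.219: net reverse reaction.
Z is a reactant, so it increases.

increase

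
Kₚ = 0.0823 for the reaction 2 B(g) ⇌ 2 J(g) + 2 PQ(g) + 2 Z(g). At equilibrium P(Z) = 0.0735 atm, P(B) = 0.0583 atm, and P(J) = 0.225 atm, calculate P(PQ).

P(PQ) = 1.01 atm

At equilibrium, Kₚ = P(J)²·P(PQ)²·P(Z)² / P(B)² = 0.0823.
(0.225)²·(P(PQ))²·(0.0735)² / (0.0583)² = 0.0823
P(PQ)² = 1.02 ⇒ P(PQ) = 1.01 atm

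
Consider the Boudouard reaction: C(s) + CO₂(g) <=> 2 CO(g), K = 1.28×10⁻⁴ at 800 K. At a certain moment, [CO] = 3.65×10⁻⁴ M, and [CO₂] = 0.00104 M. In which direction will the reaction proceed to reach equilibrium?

(C is a pure solid — omitted from Q.)
Q = [CO]² / [CO₂] = (3.65×10⁻⁴)² / (0.00104) = 1.28×10⁻⁴
Q = 1.28×10⁻⁴ = K, so the system is already at equilibrium.

neither direction; the system is at equilibrium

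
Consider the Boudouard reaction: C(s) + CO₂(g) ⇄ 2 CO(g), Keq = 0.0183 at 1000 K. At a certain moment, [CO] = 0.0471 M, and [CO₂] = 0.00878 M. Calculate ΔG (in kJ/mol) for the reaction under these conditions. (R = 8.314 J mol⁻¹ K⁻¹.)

(C is a pure solid — omitted from Q.)
Q = [CO]² / [CO₂] = (0.0471)² / (0.00878) = 0.253
ΔG = RT ln(Q/Keq) = (8.314 J mol⁻¹ K⁻¹)(1000 K) × ln(0.253/0.0183)
   = (8.314 kJ/mol)(2.626) = 21.8 kJ/mol
ΔG > 0, so the forward reaction is non-spontaneous (proceeds in reverse).

ΔG = 21.8 kJ/mol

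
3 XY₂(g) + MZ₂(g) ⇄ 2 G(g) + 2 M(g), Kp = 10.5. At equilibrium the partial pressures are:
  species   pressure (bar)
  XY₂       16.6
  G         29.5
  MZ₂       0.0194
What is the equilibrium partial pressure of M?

At equilibrium, Kp = P(G)²·P(M)² / (P(XY₂)³·P(MZ₂)) = 10.5.
(29.5)²·(P(M))² / ((16.6)³·(0.0194)) = 10.5
P(M)² = 1.07 ⇒ P(M) = 1.03 bar

P(M) = 1.03 bar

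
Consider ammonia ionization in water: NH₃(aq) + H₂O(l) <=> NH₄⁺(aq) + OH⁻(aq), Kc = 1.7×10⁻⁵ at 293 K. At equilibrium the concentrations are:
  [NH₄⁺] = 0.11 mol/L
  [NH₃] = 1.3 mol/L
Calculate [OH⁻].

[OH⁻] = 2.0×10⁻⁴ mol/L

(H₂O is a pure liquid — omitted from Kc.)
At equilibrium, Kc = [NH₄⁺]·[OH⁻] / [NH₃] = 1.7×10⁻⁵.
(0.11)·([OH⁻]) / (1.3) = 1.7×10⁻⁵
[OH⁻] = 2.01×10⁻⁴ = 2.0×10⁻⁴ mol/L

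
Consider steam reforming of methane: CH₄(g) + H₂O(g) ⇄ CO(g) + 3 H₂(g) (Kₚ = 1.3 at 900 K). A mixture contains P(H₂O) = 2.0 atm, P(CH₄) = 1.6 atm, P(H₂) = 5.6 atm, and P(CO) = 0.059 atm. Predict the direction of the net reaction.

Qₚ = P(CO)·P(H₂)³ / (P(CH₄)·P(H₂O)) = (0.059)·(5.6)³ / ((1.6)·(2.0)) = 3.2
Qₚ = 3.2 > Kₚ = 1.3, so the reverse reaction proceeds.

reverse (toward reactants)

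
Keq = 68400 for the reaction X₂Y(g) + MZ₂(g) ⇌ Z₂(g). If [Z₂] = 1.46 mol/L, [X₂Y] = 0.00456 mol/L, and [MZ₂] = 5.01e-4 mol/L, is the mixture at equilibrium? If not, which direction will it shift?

no; Q > K, reaction proceeds in reverse

Q = [Z₂] / ([X₂Y]·[MZ₂]) = (1.46) / ((0.00456)·(5.01e-4)) = 6.39e5
Q = 6.39e5 > Keq = 68400: net reverse reaction.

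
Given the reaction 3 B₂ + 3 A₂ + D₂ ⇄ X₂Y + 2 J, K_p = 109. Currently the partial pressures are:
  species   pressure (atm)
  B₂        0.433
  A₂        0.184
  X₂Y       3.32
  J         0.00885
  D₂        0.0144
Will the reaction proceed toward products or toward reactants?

Q_p = P(X₂Y)·P(J)² / (P(B₂)³·P(A₂)³·P(D₂)) = (3.32)·(0.00885)² / ((0.433)³·(0.184)³·(0.0144)) = 35.7
Q_p = 35.7 < K_p = 109, so the forward reaction proceeds.

forward (toward products)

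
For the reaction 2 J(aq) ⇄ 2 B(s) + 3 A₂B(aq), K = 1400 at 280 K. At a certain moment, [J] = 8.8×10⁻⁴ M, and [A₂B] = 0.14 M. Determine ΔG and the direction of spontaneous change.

ΔG = 2.16 kJ/mol; the forward reaction is non-spontaneous

(B is a pure solid — omitted from Q.)
Q = [A₂B]³ / [J]² = (0.14)³ / (8.8×10⁻⁴)² = 3540
ΔG = RT ln(Q/K) = (8.314 J mol⁻¹ K⁻¹)(280 K) × ln(3540/1400)
   = (2.328 kJ/mol)(0.9277) = 2.16 kJ/mol
ΔG > 0, so the forward reaction is non-spontaneous (proceeds in reverse).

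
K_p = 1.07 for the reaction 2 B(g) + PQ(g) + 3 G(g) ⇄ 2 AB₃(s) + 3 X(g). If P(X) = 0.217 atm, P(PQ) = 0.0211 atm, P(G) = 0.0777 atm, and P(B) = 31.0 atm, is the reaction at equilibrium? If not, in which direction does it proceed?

at equilibrium

(AB₃ is a pure solid — omitted from Q_p.)
Q_p = P(X)³ / (P(B)²·P(PQ)·P(G)³) = (0.217)³ / ((31.0)²·(0.0211)·(0.0777)³) = 1.07
Q_p = 1.07 = K_p, so the system is already at equilibrium.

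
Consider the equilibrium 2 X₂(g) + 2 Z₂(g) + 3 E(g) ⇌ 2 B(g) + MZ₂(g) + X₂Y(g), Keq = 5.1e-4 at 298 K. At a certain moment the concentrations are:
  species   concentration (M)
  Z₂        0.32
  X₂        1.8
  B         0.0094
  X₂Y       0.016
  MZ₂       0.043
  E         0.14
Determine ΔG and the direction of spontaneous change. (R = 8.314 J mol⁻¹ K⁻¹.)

ΔG = -5.04 kJ/mol; the forward reaction is spontaneous

Q = [B]²·[MZ₂]·[X₂Y] / ([X₂]²·[Z₂]²·[E]³) = (0.0094)²·(0.043)·(0.016) / ((1.8)²·(0.32)²·(0.14)³) = 6.68e-5
ΔG = RT ln(Q/Keq) = (8.314 J mol⁻¹ K⁻¹)(298 K) × ln(6.68e-5/5.1e-4)
   = (2.478 kJ/mol)(-2.033) = -5.04 kJ/mol
ΔG < 0, so the forward reaction is spontaneous (proceeds forward).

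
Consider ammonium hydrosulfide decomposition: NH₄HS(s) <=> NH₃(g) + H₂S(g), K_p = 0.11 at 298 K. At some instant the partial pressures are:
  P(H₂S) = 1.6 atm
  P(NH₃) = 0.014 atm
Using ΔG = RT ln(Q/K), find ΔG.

(NH₄HS is a pure solid — omitted from Q_p.)
Q_p = P(NH₃)·P(H₂S) = (0.014)·(1.6) = 0.0224
ΔG = RT ln(Q_p/K_p) = (8.314 J mol⁻¹ K⁻¹)(298 K) × ln(0.0224/0.11)
   = (2.478 kJ/mol)(-1.591) = -3.94 kJ/mol
ΔG < 0, so the forward reaction is spontaneous (proceeds forward).

ΔG = -3.94 kJ/mol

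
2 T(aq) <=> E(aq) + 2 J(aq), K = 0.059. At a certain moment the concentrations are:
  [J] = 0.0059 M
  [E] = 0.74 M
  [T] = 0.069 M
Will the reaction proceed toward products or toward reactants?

forward (toward products)

Q = [E]·[J]² / [T]² = (0.74)·(0.0059)² / (0.069)² = 0.0054
Q = 0.0054 < K = 0.059, so the forward reaction proceeds.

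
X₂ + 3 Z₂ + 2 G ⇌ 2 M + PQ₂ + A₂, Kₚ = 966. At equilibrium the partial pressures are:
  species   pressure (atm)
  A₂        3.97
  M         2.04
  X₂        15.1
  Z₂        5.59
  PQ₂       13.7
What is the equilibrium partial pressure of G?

P(G) = 0.00943 atm

At equilibrium, Kₚ = P(M)²·P(PQ₂)·P(A₂) / (P(X₂)·P(Z₂)³·P(G)²) = 966.
(2.04)²·(13.7)·(3.97) / ((15.1)·(5.59)³·(P(G))²) = 966
P(G)² = 8.88×10⁻⁵ ⇒ P(G) = 0.00943 atm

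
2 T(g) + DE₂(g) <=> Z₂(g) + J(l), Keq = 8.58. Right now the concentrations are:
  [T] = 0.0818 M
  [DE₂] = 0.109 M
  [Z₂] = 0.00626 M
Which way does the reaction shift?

(J is a pure liquid — omitted from Q.)
Q = [Z₂] / ([T]²·[DE₂]) = (0.00626) / ((0.0818)²·(0.109)) = 8.58
Q = 8.58 = Keq, so the system is already at equilibrium.

at equilibrium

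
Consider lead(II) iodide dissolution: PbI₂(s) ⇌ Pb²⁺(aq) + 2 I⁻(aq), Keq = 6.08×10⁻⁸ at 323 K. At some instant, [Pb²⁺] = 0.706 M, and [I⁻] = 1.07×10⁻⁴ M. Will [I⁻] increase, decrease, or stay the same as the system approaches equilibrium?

(PbI₂ is a pure solid — omitted from Q.)
Q = [Pb²⁺]·[I⁻]² = (0.706)·(1.07×10⁻⁴)² = 8.08×10⁻⁹
Q = 8.08×10⁻⁹ < Keq = 6.08×10⁻⁸: net forward reaction.
I⁻ is a product, so it increases.

increase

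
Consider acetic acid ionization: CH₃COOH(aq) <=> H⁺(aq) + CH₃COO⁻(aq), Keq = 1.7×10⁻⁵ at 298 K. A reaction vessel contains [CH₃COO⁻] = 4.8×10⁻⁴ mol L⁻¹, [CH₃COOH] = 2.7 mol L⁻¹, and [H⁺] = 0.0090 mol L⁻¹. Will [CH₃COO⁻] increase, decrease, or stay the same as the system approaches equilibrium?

Q = [H⁺]·[CH₃COO⁻] / [CH₃COOH] = (0.0090)·(4.8×10⁻⁴) / (2.7) = 1.6×10⁻⁶
Q = 1.6×10⁻⁶ < Keq = 1.7×10⁻⁵: net forward reaction.
CH₃COO⁻ is a product, so it increases.

increase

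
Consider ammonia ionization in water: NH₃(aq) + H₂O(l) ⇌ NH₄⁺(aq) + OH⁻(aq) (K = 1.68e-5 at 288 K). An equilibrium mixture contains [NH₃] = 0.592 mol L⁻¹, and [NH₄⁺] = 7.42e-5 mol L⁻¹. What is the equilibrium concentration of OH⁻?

[OH⁻] = 0.134 mol L⁻¹

(H₂O is a pure liquid — omitted from K.)
At equilibrium, K = [NH₄⁺]·[OH⁻] / [NH₃] = 1.68e-5.
(7.42e-5)·([OH⁻]) / (0.592) = 1.68e-5
[OH⁻] = 0.134 mol L⁻¹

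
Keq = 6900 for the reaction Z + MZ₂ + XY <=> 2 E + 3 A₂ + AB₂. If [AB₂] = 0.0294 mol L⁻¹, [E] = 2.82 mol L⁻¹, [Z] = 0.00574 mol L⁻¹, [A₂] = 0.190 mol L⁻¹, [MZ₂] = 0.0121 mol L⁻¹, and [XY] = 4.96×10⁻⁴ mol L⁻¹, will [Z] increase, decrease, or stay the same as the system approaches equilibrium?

increase

Q = [E]²·[A₂]³·[AB₂] / ([Z]·[MZ₂]·[XY]) = (2.82)²·(0.190)³·(0.0294) / ((0.00574)·(0.0121)·(4.96×10⁻⁴)) = 46600
Q = 46600 > Keq = 6900: net reverse reaction.
Z is a reactant, so it increases.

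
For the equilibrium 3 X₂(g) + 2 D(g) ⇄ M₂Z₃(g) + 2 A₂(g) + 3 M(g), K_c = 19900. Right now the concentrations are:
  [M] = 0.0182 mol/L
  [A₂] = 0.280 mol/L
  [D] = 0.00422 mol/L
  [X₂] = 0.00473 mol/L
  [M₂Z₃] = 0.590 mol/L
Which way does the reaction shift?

in the reverse direction

Q_c = [M₂Z₃]·[A₂]²·[M]³ / ([X₂]³·[D]²) = (0.590)·(0.280)²·(0.0182)³ / ((0.00473)³·(0.00422)²) = 1.48×10⁵
Q_c = 1.48×10⁵ > K_c = 19900, so the reverse reaction proceeds.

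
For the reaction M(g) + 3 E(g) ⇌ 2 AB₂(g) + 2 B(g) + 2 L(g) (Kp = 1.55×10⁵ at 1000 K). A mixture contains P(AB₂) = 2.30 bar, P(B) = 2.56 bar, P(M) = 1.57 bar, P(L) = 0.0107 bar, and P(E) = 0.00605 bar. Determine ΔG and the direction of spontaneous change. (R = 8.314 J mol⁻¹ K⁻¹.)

Qp = P(AB₂)²·P(B)²·P(L)² / (P(M)·P(E)³) = (2.30)²·(2.56)²·(0.0107)² / ((1.57)·(0.00605)³) = 11400
ΔG = RT ln(Qp/Kp) = (8.314 J mol⁻¹ K⁻¹)(1000 K) × ln(11400/1.55×10⁵)
   = (8.314 kJ/mol)(-2.610) = -21.7 kJ/mol
ΔG < 0, so the forward reaction is spontaneous (proceeds forward).

ΔG = -21.7 kJ/mol; the forward reaction is spontaneous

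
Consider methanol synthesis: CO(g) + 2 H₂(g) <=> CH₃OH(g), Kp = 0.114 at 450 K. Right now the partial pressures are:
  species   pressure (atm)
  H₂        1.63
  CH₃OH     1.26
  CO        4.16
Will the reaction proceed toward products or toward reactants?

neither direction; the system is at equilibrium

Qp = P(CH₃OH) / (P(CO)·P(H₂)²) = (1.26) / ((4.16)·(1.63)²) = 0.114
Qp = 0.114 = Kp, so the system is already at equilibrium.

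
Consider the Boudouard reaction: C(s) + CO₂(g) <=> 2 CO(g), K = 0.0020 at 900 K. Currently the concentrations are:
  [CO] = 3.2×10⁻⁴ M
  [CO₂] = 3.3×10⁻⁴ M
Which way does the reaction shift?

toward products

(C is a pure solid — omitted from Q.)
Q = [CO]² / [CO₂] = (3.2×10⁻⁴)² / (3.3×10⁻⁴) = 3.1×10⁻⁴
Q = 3.1×10⁻⁴ < K = 0.0020, so the forward reaction proceeds.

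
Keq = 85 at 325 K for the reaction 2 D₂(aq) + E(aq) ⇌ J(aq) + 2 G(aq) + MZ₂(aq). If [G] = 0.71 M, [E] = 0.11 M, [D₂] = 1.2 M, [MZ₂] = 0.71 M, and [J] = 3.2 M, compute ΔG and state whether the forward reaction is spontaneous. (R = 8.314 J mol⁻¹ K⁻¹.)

Q = [J]·[G]²·[MZ₂] / ([D₂]²·[E]) = (3.2)·(0.71)²·(0.71) / ((1.2)²·(0.11)) = 7.23
ΔG = RT ln(Q/Keq) = (8.314 J mol⁻¹ K⁻¹)(325 K) × ln(7.23/85)
   = (2.702 kJ/mol)(-2.464) = -6.66 kJ/mol
ΔG < 0, so the forward reaction is spontaneous (proceeds forward).

ΔG = -6.66 kJ/mol; the forward reaction is spontaneous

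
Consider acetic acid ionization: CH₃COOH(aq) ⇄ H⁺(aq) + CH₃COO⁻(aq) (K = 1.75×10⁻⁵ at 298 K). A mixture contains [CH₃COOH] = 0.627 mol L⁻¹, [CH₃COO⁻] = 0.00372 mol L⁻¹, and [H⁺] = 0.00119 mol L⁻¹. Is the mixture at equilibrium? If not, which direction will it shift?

Q = [H⁺]·[CH₃COO⁻] / [CH₃COOH] = (0.00119)·(0.00372) / (0.627) = 7.06×10⁻⁶
Q = 7.06×10⁻⁶ < K = 1.75×10⁻⁵: net forward reaction.

no; Q < K, reaction proceeds forward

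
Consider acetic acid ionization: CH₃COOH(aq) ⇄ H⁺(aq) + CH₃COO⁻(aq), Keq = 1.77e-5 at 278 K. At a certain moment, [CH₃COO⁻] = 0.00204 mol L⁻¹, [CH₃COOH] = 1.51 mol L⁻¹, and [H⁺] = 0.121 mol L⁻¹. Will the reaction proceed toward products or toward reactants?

Q = [H⁺]·[CH₃COO⁻] / [CH₃COOH] = (0.121)·(0.00204) / (1.51) = 1.63e-4
Q = 1.63e-4 > Keq = 1.77e-5, so the reverse reaction proceeds.

to the left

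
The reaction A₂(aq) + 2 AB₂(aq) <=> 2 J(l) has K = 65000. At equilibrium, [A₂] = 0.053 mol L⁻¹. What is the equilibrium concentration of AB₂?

[AB₂] = 0.017 mol L⁻¹

(J is a pure liquid — omitted from K.)
At equilibrium, K = 1 / ([A₂]·[AB₂]²) = 65000.
1 / ((0.053)·([AB₂])²) = 65000
[AB₂]² = 2.90×10⁻⁴ ⇒ [AB₂] = 0.017 mol L⁻¹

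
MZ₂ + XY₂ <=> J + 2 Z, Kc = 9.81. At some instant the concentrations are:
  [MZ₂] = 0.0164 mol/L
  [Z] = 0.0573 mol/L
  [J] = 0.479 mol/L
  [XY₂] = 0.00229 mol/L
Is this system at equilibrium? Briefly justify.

Qc = [J]·[Z]² / ([MZ₂]·[XY₂]) = (0.479)·(0.0573)² / ((0.0164)·(0.00229)) = 41.9
Qc = 41.9 > Kc = 9.81: net reverse reaction.

no; Q > K, reaction proceeds in reverse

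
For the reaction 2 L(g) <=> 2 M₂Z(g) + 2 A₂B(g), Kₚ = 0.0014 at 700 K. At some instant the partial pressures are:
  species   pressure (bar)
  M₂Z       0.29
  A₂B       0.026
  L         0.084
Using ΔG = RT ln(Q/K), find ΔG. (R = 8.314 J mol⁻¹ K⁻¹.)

ΔG = 10.2 kJ/mol

Qₚ = P(M₂Z)²·P(A₂B)² / P(L)² = (0.29)²·(0.026)² / (0.084)² = 0.00806
ΔG = RT ln(Qₚ/Kₚ) = (8.314 J mol⁻¹ K⁻¹)(700 K) × ln(0.00806/0.0014)
   = (5.820 kJ/mol)(1.750) = 10.2 kJ/mol
ΔG > 0, so the forward reaction is non-spontaneous (proceeds in reverse).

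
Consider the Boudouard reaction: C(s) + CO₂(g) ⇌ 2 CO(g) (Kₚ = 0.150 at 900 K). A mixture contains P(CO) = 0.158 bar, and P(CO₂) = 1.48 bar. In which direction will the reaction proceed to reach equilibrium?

forward (toward products)

(C is a pure solid — omitted from Qₚ.)
Qₚ = P(CO)² / P(CO₂) = (0.158)² / (1.48) = 0.0169
Qₚ = 0.0169 < Kₚ = 0.150, so the forward reaction proceeds.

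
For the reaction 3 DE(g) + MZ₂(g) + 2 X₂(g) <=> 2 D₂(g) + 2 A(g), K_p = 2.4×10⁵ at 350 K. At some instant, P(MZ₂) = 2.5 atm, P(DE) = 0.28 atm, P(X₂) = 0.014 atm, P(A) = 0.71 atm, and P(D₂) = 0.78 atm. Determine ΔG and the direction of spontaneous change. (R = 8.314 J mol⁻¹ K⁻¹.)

ΔG = -6.20 kJ/mol; the forward reaction is spontaneous

Q_p = P(D₂)²·P(A)² / (P(DE)³·P(MZ₂)·P(X₂)²) = (0.78)²·(0.71)² / ((0.28)³·(2.5)·(0.014)²) = 28500
ΔG = RT ln(Q_p/K_p) = (8.314 J mol⁻¹ K⁻¹)(350 K) × ln(28500/2.4×10⁵)
   = (2.910 kJ/mol)(-2.131) = -6.20 kJ/mol
ΔG < 0, so the forward reaction is spontaneous (proceeds forward).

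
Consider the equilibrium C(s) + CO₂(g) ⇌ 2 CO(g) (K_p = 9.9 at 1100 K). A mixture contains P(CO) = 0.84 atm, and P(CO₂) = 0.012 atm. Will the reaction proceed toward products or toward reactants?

(C is a pure solid — omitted from Q_p.)
Q_p = P(CO)² / P(CO₂) = (0.84)² / (0.012) = 59
Q_p = 59 > K_p = 9.9, so the reverse reaction proceeds.

in the reverse direction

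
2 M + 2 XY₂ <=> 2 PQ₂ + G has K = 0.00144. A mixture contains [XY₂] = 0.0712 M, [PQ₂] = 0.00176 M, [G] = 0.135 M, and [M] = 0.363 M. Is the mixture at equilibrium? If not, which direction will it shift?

no; Q < K, reaction proceeds forward

Q = [PQ₂]²·[G] / ([M]²·[XY₂]²) = (0.00176)²·(0.135) / ((0.363)²·(0.0712)²) = 6.26e-4
Q = 6.26e-4 < K = 0.00144: net forward reaction.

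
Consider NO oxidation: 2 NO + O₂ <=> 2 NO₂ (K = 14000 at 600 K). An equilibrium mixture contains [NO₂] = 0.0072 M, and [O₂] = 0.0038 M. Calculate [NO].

At equilibrium, K = [NO₂]² / ([NO]²·[O₂]) = 14000.
(0.0072)² / (([NO])²·(0.0038)) = 14000
[NO]² = 9.74e-7 ⇒ [NO] = 9.9e-4 M

[NO] = 9.9e-4 M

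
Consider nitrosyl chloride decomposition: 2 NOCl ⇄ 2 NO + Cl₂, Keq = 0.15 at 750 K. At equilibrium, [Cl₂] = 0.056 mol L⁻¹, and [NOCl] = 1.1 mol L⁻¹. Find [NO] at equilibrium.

[NO] = 1.8 mol L⁻¹

At equilibrium, Keq = [NO]²·[Cl₂] / [NOCl]² = 0.15.
([NO])²·(0.056) / (1.1)² = 0.15
[NO]² = 3.24 ⇒ [NO] = 1.8 mol L⁻¹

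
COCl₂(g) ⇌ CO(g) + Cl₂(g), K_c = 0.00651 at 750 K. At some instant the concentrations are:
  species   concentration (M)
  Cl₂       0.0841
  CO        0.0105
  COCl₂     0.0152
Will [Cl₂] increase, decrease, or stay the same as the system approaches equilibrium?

decrease

Q_c = [CO]·[Cl₂] / [COCl₂] = (0.0105)·(0.0841) / (0.0152) = 0.0581
Q_c = 0.0581 > K_c = 0.00651: net reverse reaction.
Cl₂ is a product, so it decreases.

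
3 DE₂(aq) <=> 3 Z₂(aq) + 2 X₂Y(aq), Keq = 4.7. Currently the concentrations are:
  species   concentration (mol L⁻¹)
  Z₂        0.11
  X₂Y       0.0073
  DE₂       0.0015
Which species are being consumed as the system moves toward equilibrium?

Z₂, X₂Y (products)

Q = [Z₂]³·[X₂Y]² / [DE₂]³ = (0.11)³·(0.0073)² / (0.0015)³ = 21
Q = 21 > Keq = 4.7: net reverse reaction.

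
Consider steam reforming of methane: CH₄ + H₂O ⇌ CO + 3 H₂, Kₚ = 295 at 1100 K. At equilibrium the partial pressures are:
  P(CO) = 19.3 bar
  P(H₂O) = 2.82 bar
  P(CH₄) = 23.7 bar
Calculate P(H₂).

At equilibrium, Kₚ = P(CO)·P(H₂)³ / (P(CH₄)·P(H₂O)) = 295.
(19.3)·(P(H₂))³ / ((23.7)·(2.82)) = 295
P(H₂)³ = 1020 ⇒ P(H₂) = 10.1 bar

P(H₂) = 10.1 bar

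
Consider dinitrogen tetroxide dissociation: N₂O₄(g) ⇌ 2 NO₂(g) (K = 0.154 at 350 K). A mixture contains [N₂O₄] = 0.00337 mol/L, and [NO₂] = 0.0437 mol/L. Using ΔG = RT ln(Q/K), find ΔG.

ΔG = 3.79 kJ/mol

Q = [NO₂]² / [N₂O₄] = (0.0437)² / (0.00337) = 0.567
ΔG = RT ln(Q/K) = (8.314 J mol⁻¹ K⁻¹)(350 K) × ln(0.567/0.154)
   = (2.910 kJ/mol)(1.303) = 3.79 kJ/mol
ΔG > 0, so the forward reaction is non-spontaneous (proceeds in reverse).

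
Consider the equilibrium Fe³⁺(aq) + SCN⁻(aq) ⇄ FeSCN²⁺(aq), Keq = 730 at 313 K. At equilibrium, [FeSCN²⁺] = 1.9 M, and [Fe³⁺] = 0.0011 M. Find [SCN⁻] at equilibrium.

[SCN⁻] = 2.4 M

At equilibrium, Keq = [FeSCN²⁺] / ([Fe³⁺]·[SCN⁻]) = 730.
(1.9) / ((0.0011)·([SCN⁻])) = 730
[SCN⁻] = 2.37 = 2.4 M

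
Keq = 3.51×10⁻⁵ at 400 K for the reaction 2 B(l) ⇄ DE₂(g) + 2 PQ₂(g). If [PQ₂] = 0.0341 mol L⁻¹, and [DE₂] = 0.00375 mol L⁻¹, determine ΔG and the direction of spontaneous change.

(B is a pure liquid — omitted from Q.)
Q = [DE₂]·[PQ₂]² = (0.00375)·(0.0341)² = 4.36×10⁻⁶
ΔG = RT ln(Q/Keq) = (8.314 J mol⁻¹ K⁻¹)(400 K) × ln(4.36×10⁻⁶/3.51×10⁻⁵)
   = (3.326 kJ/mol)(-2.086) = -6.94 kJ/mol
ΔG < 0, so the forward reaction is spontaneous (proceeds forward).

ΔG = -6.94 kJ/mol; the forward reaction is spontaneous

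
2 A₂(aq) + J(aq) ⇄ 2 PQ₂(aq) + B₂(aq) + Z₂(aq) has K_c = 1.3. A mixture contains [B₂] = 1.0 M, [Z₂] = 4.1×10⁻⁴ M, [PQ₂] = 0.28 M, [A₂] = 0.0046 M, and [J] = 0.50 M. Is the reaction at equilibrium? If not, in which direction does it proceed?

toward reactants

Q_c = [PQ₂]²·[B₂]·[Z₂] / ([A₂]²·[J]) = (0.28)²·(1.0)·(4.1×10⁻⁴) / ((0.0046)²·(0.50)) = 3.0
Q_c = 3.0 > K_c = 1.3, so the reverse reaction proceeds.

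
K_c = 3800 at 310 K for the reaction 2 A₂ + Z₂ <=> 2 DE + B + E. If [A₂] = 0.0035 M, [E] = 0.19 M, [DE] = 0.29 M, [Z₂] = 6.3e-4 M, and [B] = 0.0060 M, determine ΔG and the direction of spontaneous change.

ΔG = 3.05 kJ/mol; the forward reaction is non-spontaneous

Q_c = [DE]²·[B]·[E] / ([A₂]²·[Z₂]) = (0.29)²·(0.0060)·(0.19) / ((0.0035)²·(6.3e-4)) = 12400
ΔG = RT ln(Q_c/K_c) = (8.314 J mol⁻¹ K⁻¹)(310 K) × ln(12400/3800)
   = (2.577 kJ/mol)(1.183) = 3.05 kJ/mol
ΔG > 0, so the forward reaction is non-spontaneous (proceeds in reverse).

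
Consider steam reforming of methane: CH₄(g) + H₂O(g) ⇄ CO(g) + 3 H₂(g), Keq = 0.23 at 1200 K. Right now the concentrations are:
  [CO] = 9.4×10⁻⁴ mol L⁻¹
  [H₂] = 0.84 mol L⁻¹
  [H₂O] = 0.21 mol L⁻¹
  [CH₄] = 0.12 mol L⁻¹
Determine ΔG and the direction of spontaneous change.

Q = [CO]·[H₂]³ / ([CH₄]·[H₂O]) = (9.4×10⁻⁴)·(0.84)³ / ((0.12)·(0.21)) = 0.0221
ΔG = RT ln(Q/Keq) = (8.314 J mol⁻¹ K⁻¹)(1200 K) × ln(0.0221/0.23)
   = (9.977 kJ/mol)(-2.343) = -23.4 kJ/mol
ΔG < 0, so the forward reaction is spontaneous (proceeds forward).

ΔG = -23.4 kJ/mol; the forward reaction is spontaneous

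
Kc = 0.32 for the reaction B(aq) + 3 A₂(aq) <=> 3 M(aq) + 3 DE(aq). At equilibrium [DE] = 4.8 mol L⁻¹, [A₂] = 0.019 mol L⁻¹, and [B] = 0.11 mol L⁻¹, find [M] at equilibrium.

At equilibrium, Kc = [M]³·[DE]³ / ([B]·[A₂]³) = 0.32.
([M])³·(4.8)³ / ((0.11)·(0.019)³) = 0.32
[M]³ = 2.18×10⁻⁹ ⇒ [M] = 0.0013 mol L⁻¹

[M] = 0.0013 mol L⁻¹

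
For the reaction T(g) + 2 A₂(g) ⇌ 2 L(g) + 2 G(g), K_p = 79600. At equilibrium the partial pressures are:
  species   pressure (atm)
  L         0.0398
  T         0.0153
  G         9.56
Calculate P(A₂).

At equilibrium, K_p = P(L)²·P(G)² / (P(T)·P(A₂)²) = 79600.
(0.0398)²·(9.56)² / ((0.0153)·(P(A₂))²) = 79600
P(A₂)² = 1.19e-4 ⇒ P(A₂) = 0.0109 atm

P(A₂) = 0.0109 atm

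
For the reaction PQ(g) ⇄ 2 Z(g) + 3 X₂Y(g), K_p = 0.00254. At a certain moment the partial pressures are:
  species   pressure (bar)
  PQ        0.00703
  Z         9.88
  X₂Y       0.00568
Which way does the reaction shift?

Q_p = P(Z)²·P(X₂Y)³ / P(PQ) = (9.88)²·(0.00568)³ / (0.00703) = 0.00254
Q_p = 0.00254 = K_p, so the system is already at equilibrium.

at equilibrium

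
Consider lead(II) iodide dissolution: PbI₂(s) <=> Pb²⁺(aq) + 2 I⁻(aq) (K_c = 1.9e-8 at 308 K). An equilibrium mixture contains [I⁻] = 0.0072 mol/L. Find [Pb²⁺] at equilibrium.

(PbI₂ is a pure solid — omitted from K_c.)
At equilibrium, K_c = [Pb²⁺]·[I⁻]² = 1.9e-8.
([Pb²⁺])·(0.0072)² = 1.9e-8
[Pb²⁺] = 3.67e-4 = 3.7e-4 mol/L

[Pb²⁺] = 3.7e-4 mol/L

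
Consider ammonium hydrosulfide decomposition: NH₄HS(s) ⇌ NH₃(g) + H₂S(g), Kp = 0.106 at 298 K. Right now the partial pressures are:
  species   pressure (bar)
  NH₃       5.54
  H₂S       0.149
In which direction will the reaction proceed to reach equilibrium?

reverse (toward reactants)

(NH₄HS is a pure solid — omitted from Qp.)
Qp = P(NH₃)·P(H₂S) = (5.54)·(0.149) = 0.825
Qp = 0.825 > Kp = 0.106, so the reverse reaction proceeds.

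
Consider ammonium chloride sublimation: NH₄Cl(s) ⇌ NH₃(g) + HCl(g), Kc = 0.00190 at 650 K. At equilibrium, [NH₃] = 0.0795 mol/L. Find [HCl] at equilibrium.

[HCl] = 0.0239 mol/L

(NH₄Cl is a pure solid — omitted from Kc.)
At equilibrium, Kc = [NH₃]·[HCl] = 0.00190.
(0.0795)·([HCl]) = 0.00190
[HCl] = 0.0239 mol/L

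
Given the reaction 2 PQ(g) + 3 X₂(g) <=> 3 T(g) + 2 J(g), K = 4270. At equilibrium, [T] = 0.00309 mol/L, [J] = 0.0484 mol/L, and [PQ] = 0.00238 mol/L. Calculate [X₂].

At equilibrium, K = [T]³·[J]² / ([PQ]²·[X₂]³) = 4270.
(0.00309)³·(0.0484)² / ((0.00238)²·([X₂])³) = 4270
[X₂]³ = 2.86×10⁻⁹ ⇒ [X₂] = 0.00142 mol/L

[X₂] = 0.00142 mol/L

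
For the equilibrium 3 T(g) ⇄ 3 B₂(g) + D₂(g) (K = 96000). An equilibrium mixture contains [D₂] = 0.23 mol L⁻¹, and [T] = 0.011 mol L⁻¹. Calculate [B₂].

At equilibrium, K = [B₂]³·[D₂] / [T]³ = 96000.
([B₂])³·(0.23) / (0.011)³ = 96000
[B₂]³ = 0.556 ⇒ [B₂] = 0.82 mol L⁻¹

[B₂] = 0.82 mol L⁻¹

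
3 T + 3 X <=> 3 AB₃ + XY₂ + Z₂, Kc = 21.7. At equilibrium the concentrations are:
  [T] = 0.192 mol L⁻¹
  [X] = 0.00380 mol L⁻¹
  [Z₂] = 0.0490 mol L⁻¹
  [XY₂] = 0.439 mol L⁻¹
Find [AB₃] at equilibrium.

At equilibrium, Kc = [AB₃]³·[XY₂]·[Z₂] / ([T]³·[X]³) = 21.7.
([AB₃])³·(0.439)·(0.0490) / ((0.192)³·(0.00380)³) = 21.7
[AB₃]³ = 3.92×10⁻⁷ ⇒ [AB₃] = 0.00732 mol L⁻¹

[AB₃] = 0.00732 mol L⁻¹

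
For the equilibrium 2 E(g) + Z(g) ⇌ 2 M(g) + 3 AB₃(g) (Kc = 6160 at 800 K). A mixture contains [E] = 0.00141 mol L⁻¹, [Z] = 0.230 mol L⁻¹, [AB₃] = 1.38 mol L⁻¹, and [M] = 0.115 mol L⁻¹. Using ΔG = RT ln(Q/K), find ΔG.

ΔG = 16.7 kJ/mol

Qc = [M]²·[AB₃]³ / ([E]²·[Z]) = (0.115)²·(1.38)³ / ((0.00141)²·(0.230)) = 76000
ΔG = RT ln(Qc/Kc) = (8.314 J mol⁻¹ K⁻¹)(800 K) × ln(76000/6160)
   = (6.651 kJ/mol)(2.513) = 16.7 kJ/mol
ΔG > 0, so the forward reaction is non-spontaneous (proceeds in reverse).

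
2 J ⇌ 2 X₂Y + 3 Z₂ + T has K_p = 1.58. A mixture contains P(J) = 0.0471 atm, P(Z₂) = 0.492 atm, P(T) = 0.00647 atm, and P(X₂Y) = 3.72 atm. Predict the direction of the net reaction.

toward reactants

Q_p = P(X₂Y)²·P(Z₂)³·P(T) / P(J)² = (3.72)²·(0.492)³·(0.00647) / (0.0471)² = 4.81
Q_p = 4.81 > K_p = 1.58, so the reverse reaction proceeds.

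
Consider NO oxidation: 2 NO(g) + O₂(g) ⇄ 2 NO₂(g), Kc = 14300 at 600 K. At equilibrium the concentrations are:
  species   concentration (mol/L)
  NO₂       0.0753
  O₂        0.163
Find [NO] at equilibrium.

[NO] = 0.00156 mol/L

At equilibrium, Kc = [NO₂]² / ([NO]²·[O₂]) = 14300.
(0.0753)² / (([NO])²·(0.163)) = 14300
[NO]² = 2.43×10⁻⁶ ⇒ [NO] = 0.00156 mol/L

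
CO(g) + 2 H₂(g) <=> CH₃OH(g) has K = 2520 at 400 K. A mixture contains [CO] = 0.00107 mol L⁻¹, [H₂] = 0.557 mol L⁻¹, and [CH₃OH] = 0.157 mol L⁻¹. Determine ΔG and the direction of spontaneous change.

ΔG = -5.56 kJ/mol; the forward reaction is spontaneous

Q = [CH₃OH] / ([CO]·[H₂]²) = (0.157) / ((0.00107)·(0.557)²) = 473
ΔG = RT ln(Q/K) = (8.314 J mol⁻¹ K⁻¹)(400 K) × ln(473/2520)
   = (3.326 kJ/mol)(-1.673) = -5.56 kJ/mol
ΔG < 0, so the forward reaction is spontaneous (proceeds forward).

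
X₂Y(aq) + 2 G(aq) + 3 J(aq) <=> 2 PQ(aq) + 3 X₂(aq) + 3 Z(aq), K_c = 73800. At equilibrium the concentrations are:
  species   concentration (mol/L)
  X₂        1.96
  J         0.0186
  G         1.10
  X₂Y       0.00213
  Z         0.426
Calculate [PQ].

[PQ] = 0.0459 mol/L

At equilibrium, K_c = [PQ]²·[X₂]³·[Z]³ / ([X₂Y]·[G]²·[J]³) = 73800.
([PQ])²·(1.96)³·(0.426)³ / ((0.00213)·(1.10)²·(0.0186)³) = 73800
[PQ]² = 0.00210 ⇒ [PQ] = 0.0459 mol/L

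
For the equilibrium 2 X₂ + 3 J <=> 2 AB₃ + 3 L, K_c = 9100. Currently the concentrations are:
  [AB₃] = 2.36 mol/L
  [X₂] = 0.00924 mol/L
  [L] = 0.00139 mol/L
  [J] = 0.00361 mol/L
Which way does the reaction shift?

Q_c = [AB₃]²·[L]³ / ([X₂]²·[J]³) = (2.36)²·(0.00139)³ / ((0.00924)²·(0.00361)³) = 3720
Q_c = 3720 < K_c = 9100, so the forward reaction proceeds.

forward (toward products)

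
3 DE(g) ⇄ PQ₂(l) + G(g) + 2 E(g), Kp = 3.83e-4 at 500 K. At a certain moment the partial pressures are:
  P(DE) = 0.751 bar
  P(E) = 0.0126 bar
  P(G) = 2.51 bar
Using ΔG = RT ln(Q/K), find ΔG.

ΔG = 3.74 kJ/mol

(PQ₂ is a pure liquid — omitted from Qp.)
Qp = P(G)·P(E)² / P(DE)³ = (2.51)·(0.0126)² / (0.751)³ = 9.41e-4
ΔG = RT ln(Qp/Kp) = (8.314 J mol⁻¹ K⁻¹)(500 K) × ln(9.41e-4/3.83e-4)
   = (4.157 kJ/mol)(0.8989) = 3.74 kJ/mol
ΔG > 0, so the forward reaction is non-spontaneous (proceeds in reverse).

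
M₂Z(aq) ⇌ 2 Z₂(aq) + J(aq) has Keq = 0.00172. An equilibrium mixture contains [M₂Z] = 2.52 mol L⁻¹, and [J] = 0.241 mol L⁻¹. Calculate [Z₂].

At equilibrium, Keq = [Z₂]²·[J] / [M₂Z] = 0.00172.
([Z₂])²·(0.241) / (2.52) = 0.00172
[Z₂]² = 0.0180 ⇒ [Z₂] = 0.134 mol L⁻¹

[Z₂] = 0.134 mol L⁻¹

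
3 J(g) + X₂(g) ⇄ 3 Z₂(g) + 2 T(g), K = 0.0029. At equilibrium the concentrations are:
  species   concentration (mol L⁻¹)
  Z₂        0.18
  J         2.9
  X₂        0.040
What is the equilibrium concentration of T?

At equilibrium, K = [Z₂]³·[T]² / ([J]³·[X₂]) = 0.0029.
(0.18)³·([T])² / ((2.9)³·(0.040)) = 0.0029
[T]² = 0.485 ⇒ [T] = 0.70 mol L⁻¹

[T] = 0.70 mol L⁻¹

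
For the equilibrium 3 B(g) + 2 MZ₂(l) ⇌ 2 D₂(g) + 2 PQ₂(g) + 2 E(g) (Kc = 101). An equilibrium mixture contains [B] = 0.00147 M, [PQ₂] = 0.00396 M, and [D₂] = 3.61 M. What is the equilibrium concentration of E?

[E] = 0.0396 M

(MZ₂ is a pure liquid — omitted from Kc.)
At equilibrium, Kc = [D₂]²·[PQ₂]²·[E]² / [B]³ = 101.
(3.61)²·(0.00396)²·([E])² / (0.00147)³ = 101
[E]² = 0.00157 ⇒ [E] = 0.0396 M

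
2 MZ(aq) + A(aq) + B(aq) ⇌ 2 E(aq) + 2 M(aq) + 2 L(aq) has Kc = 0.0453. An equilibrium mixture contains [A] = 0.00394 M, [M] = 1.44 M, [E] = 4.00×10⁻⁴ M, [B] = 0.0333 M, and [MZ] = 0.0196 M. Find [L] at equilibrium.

At equilibrium, Kc = [E]²·[M]²·[L]² / ([MZ]²·[A]·[B]) = 0.0453.
(4.00×10⁻⁴)²·(1.44)²·([L])² / ((0.0196)²·(0.00394)·(0.0333)) = 0.0453
[L]² = 0.00688 ⇒ [L] = 0.0830 M

[L] = 0.0830 M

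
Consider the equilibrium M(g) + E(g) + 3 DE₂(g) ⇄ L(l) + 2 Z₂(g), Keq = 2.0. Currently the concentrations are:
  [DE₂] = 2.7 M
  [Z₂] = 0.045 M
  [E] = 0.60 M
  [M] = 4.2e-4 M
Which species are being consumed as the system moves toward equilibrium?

M, E, DE₂ (reactants)

(L is a pure liquid — omitted from Q.)
Q = [Z₂]² / ([M]·[E]·[DE₂]³) = (0.045)² / ((4.2e-4)·(0.60)·(2.7)³) = 0.41
Q = 0.41 < Keq = 2.0: net forward reaction.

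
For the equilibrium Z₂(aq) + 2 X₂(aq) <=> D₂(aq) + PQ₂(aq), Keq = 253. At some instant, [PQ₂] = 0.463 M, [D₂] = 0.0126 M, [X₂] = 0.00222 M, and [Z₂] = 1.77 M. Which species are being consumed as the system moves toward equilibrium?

Q = [D₂]·[PQ₂] / ([Z₂]·[X₂]²) = (0.0126)·(0.463) / ((1.77)·(0.00222)²) = 669
Q = 669 > Keq = 253: net reverse reaction.

D₂, PQ₂ (products)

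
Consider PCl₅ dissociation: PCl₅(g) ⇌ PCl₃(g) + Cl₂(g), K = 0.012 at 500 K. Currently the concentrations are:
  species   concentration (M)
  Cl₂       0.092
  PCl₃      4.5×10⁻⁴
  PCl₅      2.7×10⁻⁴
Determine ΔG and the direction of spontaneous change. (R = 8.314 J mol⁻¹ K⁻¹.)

ΔG = 10.6 kJ/mol; the forward reaction is non-spontaneous

Q = [PCl₃]·[Cl₂] / [PCl₅] = (4.5×10⁻⁴)·(0.092) / (2.7×10⁻⁴) = 0.153
ΔG = RT ln(Q/K) = (8.314 J mol⁻¹ K⁻¹)(500 K) × ln(0.153/0.012)
   = (4.157 kJ/mol)(2.546) = 10.6 kJ/mol
ΔG > 0, so the forward reaction is non-spontaneous (proceeds in reverse).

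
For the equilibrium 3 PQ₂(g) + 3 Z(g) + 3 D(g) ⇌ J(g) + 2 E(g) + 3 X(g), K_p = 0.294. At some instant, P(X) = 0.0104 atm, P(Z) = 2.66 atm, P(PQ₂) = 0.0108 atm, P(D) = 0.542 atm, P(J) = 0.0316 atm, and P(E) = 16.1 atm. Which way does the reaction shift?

to the left

Q_p = P(J)·P(E)²·P(X)³ / (P(PQ₂)³·P(Z)³·P(D)³) = (0.0316)·(16.1)²·(0.0104)³ / ((0.0108)³·(2.66)³·(0.542)³) = 2.44
Q_p = 2.44 > K_p = 0.294, so the reverse reaction proceeds.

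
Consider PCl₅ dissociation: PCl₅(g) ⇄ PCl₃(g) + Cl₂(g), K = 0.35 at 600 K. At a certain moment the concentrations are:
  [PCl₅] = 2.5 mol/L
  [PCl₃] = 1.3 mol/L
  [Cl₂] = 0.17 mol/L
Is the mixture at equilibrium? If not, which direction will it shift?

no; Q < K, reaction proceeds forward

Q = [PCl₃]·[Cl₂] / [PCl₅] = (1.3)·(0.17) / (2.5) = 0.088
Q = 0.088 < K = 0.35: net forward reaction.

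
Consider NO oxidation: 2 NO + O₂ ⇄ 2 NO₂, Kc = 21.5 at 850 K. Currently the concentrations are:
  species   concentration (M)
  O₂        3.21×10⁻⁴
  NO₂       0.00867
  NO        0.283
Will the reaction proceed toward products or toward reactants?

to the right

Qc = [NO₂]² / ([NO]²·[O₂]) = (0.00867)² / ((0.283)²·(3.21×10⁻⁴)) = 2.92
Qc = 2.92 < Kc = 21.5, so the forward reaction proceeds.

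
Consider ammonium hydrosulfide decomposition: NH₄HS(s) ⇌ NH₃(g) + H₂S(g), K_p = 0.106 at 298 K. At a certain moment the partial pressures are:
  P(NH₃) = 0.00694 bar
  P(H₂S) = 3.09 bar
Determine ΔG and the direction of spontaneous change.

ΔG = -3.96 kJ/mol; the forward reaction is spontaneous

(NH₄HS is a pure solid — omitted from Q_p.)
Q_p = P(NH₃)·P(H₂S) = (0.00694)·(3.09) = 0.0214
ΔG = RT ln(Q_p/K_p) = (8.314 J mol⁻¹ K⁻¹)(298 K) × ln(0.0214/0.106)
   = (2.478 kJ/mol)(-1.600) = -3.96 kJ/mol
ΔG < 0, so the forward reaction is spontaneous (proceeds forward).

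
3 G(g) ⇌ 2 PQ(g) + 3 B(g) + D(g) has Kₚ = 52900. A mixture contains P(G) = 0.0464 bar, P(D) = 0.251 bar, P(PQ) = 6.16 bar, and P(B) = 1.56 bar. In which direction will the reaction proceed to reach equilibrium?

toward reactants

Qₚ = P(PQ)²·P(B)³·P(D) / P(G)³ = (6.16)²·(1.56)³·(0.251) / (0.0464)³ = 3.62×10⁵
Qₚ = 3.62×10⁵ > Kₚ = 52900, so the reverse reaction proceeds.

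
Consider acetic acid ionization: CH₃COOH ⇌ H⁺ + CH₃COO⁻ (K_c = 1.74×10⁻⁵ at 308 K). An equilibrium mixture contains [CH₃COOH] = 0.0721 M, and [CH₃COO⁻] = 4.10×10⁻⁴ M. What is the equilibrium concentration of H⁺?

[H⁺] = 0.00306 M

At equilibrium, K_c = [H⁺]·[CH₃COO⁻] / [CH₃COOH] = 1.74×10⁻⁵.
([H⁺])·(4.10×10⁻⁴) / (0.0721) = 1.74×10⁻⁵
[H⁺] = 0.00306 M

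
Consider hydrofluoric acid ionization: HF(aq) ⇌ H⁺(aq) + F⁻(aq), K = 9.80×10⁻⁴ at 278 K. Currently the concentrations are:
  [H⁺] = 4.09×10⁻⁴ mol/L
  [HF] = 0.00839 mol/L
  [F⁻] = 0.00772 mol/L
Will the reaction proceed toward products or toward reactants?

Q = [H⁺]·[F⁻] / [HF] = (4.09×10⁻⁴)·(0.00772) / (0.00839) = 3.76×10⁻⁴
Q = 3.76×10⁻⁴ < K = 9.80×10⁻⁴, so the forward reaction proceeds.

to the right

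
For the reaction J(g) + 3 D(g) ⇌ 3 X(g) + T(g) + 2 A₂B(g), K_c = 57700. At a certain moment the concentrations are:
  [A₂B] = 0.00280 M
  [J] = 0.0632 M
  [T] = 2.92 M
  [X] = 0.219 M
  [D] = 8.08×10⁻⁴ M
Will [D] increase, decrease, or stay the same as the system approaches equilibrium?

Q_c = [X]³·[T]·[A₂B]² / ([J]·[D]³) = (0.219)³·(2.92)·(0.00280)² / ((0.0632)·(8.08×10⁻⁴)³) = 7210
Q_c = 7210 < K_c = 57700: net forward reaction.
D is a reactant, so it decreases.

decrease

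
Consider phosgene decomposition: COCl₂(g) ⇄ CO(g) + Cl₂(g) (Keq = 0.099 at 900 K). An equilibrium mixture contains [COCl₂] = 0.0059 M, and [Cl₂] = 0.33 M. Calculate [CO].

At equilibrium, Keq = [CO]·[Cl₂] / [COCl₂] = 0.099.
([CO])·(0.33) / (0.0059) = 0.099
[CO] = 0.00177 = 0.0018 M

[CO] = 0.0018 M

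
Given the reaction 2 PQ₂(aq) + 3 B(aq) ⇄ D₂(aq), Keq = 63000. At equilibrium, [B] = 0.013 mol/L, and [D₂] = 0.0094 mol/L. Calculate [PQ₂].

[PQ₂] = 0.26 mol/L

At equilibrium, Keq = [D₂] / ([PQ₂]²·[B]³) = 63000.
(0.0094) / (([PQ₂])²·(0.013)³) = 63000
[PQ₂]² = 0.0679 ⇒ [PQ₂] = 0.26 mol/L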